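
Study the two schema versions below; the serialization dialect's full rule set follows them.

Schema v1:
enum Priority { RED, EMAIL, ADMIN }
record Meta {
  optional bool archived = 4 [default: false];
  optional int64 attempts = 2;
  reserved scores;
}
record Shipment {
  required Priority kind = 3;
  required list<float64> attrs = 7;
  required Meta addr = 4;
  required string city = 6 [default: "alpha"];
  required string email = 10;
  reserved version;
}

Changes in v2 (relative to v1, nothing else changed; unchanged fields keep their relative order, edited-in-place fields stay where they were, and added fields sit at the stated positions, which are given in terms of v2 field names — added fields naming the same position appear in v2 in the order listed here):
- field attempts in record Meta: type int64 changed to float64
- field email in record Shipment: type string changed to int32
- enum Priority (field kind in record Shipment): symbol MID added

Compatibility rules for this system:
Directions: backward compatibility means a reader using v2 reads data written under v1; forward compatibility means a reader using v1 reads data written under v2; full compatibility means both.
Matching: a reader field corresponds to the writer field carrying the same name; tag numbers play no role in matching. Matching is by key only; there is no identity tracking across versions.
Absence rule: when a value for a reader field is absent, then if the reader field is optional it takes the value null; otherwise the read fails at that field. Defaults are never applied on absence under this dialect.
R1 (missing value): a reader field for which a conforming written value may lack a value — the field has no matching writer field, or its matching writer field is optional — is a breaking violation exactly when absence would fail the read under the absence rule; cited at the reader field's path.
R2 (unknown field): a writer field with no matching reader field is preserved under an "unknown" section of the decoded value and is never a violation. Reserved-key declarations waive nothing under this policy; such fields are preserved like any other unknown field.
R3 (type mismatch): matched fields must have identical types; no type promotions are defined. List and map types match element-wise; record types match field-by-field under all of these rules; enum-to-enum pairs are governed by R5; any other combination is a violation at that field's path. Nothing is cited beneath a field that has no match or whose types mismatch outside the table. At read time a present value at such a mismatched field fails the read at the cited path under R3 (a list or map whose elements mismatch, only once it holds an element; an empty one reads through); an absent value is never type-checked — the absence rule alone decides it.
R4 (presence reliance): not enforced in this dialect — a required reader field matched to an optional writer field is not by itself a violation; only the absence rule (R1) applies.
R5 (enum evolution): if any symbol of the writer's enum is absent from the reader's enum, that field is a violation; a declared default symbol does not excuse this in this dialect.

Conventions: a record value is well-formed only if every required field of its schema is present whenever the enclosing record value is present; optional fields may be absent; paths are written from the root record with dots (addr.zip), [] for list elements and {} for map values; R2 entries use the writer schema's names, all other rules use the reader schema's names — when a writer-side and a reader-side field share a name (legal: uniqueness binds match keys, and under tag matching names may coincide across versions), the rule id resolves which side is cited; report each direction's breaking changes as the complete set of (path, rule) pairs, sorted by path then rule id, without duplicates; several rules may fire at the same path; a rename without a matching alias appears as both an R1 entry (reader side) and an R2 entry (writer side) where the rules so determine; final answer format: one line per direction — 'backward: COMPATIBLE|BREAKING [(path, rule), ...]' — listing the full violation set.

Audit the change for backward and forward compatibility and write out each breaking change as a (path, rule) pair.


backward: BREAKING [(addr.attempts, R3), (email, R3)]; forward: BREAKING [(addr.attempts, R3), (email, R3), (kind, R5)]

each type pair in Shipment: writer, then reader
backward analysis of Shipment with v2 as reader and v1 as writer:
  kind: paired with writer kind (Priority -> Priority; writer required)
  attrs: paired with writer attrs (list<float64> -> list<float64>; writer required)
  addr: paired with writer addr (Meta -> Meta; writer required)
  city: paired with writer city (string -> string; writer required)
  email: paired with writer email (string -> int32; writer required)
  addr.archived: paired with writer addr.archived (bool -> bool; writer optional)
  addr.attempts: paired with writer addr.attempts (int64 -> float64; writer optional)
  violation R3 at addr.attempts
  violation R3 at email
  => backward verdict for Shipment: BREAKING, 2 violation(s)
forward analysis of Shipment with v1 as reader and v2 as writer:
  kind: paired with writer kind (Priority -> Priority; writer required)
  attrs: paired with writer attrs (list<float64> -> list<float64>; writer required)
  addr: paired with writer addr (Meta -> Meta; writer required)
  city: paired with writer city (string -> string; writer required)
  email: paired with writer email (int32 -> string; writer required)
  addr.archived: paired with writer addr.archived (bool -> bool; writer optional)
  addr.attempts: paired with writer addr.attempts (float64 -> int64; writer optional)
  violation R3 at addr.attempts
  violation R3 at email
  violation R5 at kind
  => forward verdict for Shipment: BREAKING, 3 violation(s)


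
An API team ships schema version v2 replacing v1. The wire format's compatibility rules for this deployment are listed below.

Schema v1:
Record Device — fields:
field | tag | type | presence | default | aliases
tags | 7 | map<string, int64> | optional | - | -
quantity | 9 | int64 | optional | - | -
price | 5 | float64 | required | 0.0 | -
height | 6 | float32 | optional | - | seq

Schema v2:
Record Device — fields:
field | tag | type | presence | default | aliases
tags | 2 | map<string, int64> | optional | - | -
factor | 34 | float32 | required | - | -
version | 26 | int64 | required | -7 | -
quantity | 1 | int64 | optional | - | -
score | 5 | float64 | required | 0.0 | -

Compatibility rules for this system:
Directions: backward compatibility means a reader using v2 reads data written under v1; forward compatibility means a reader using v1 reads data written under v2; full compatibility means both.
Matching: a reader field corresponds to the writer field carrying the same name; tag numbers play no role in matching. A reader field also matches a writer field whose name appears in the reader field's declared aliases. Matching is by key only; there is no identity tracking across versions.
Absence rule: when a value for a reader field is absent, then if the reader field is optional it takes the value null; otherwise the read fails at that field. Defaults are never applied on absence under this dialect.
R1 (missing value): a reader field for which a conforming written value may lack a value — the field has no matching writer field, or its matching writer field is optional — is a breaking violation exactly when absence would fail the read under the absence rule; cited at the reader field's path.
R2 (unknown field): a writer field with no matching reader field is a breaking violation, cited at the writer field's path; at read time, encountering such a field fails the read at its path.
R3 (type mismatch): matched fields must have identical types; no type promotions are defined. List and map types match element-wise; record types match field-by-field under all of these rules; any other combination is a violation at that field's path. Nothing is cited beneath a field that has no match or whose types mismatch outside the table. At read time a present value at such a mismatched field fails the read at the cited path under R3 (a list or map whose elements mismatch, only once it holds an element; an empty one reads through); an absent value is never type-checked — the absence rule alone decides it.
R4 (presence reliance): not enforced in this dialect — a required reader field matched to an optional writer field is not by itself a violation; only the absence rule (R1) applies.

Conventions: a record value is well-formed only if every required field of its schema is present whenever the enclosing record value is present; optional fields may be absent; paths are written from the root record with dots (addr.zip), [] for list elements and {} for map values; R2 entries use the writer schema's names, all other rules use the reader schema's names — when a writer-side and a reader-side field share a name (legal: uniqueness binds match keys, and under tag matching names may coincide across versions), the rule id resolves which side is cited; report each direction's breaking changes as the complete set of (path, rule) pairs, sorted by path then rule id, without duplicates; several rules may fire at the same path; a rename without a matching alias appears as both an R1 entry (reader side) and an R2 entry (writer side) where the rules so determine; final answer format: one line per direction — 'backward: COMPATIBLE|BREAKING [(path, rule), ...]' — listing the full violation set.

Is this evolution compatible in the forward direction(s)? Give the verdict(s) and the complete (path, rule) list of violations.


forward: BREAKING [(factor, R2), (price, R1), (score, R2), (version, R2)]

each type pair in Device: writer, then reader
forward analysis of Device with v1 as reader and v2 as writer:
  writer optional, map<string, int64> -> map<string, int64>: reader tags maps from writer tags
  writer optional, int64 -> int64: reader quantity maps from writer quantity
  no writer field matches reader price
  no writer field matches reader height
  leftover writer field: factor
  leftover writer field: version
  leftover writer field: score
  violation R2 at factor
  violation R1 at price
  violation R2 at score
  violation R2 at version
  => forward: BREAKING (4)
diffs on Device not affecting the asked answer:
  field quantity in record Device: tag 9 changed to 1 -> no rule fires on it in Device's dialect; the asked verdict holds
  field tags in record Device: tag 7 changed to 2 -> no rule fires on it in Device's dialect; the asked verdict holds
  removed field height from record Device -> matters only for Device's backward compatibility — outside the asked direction


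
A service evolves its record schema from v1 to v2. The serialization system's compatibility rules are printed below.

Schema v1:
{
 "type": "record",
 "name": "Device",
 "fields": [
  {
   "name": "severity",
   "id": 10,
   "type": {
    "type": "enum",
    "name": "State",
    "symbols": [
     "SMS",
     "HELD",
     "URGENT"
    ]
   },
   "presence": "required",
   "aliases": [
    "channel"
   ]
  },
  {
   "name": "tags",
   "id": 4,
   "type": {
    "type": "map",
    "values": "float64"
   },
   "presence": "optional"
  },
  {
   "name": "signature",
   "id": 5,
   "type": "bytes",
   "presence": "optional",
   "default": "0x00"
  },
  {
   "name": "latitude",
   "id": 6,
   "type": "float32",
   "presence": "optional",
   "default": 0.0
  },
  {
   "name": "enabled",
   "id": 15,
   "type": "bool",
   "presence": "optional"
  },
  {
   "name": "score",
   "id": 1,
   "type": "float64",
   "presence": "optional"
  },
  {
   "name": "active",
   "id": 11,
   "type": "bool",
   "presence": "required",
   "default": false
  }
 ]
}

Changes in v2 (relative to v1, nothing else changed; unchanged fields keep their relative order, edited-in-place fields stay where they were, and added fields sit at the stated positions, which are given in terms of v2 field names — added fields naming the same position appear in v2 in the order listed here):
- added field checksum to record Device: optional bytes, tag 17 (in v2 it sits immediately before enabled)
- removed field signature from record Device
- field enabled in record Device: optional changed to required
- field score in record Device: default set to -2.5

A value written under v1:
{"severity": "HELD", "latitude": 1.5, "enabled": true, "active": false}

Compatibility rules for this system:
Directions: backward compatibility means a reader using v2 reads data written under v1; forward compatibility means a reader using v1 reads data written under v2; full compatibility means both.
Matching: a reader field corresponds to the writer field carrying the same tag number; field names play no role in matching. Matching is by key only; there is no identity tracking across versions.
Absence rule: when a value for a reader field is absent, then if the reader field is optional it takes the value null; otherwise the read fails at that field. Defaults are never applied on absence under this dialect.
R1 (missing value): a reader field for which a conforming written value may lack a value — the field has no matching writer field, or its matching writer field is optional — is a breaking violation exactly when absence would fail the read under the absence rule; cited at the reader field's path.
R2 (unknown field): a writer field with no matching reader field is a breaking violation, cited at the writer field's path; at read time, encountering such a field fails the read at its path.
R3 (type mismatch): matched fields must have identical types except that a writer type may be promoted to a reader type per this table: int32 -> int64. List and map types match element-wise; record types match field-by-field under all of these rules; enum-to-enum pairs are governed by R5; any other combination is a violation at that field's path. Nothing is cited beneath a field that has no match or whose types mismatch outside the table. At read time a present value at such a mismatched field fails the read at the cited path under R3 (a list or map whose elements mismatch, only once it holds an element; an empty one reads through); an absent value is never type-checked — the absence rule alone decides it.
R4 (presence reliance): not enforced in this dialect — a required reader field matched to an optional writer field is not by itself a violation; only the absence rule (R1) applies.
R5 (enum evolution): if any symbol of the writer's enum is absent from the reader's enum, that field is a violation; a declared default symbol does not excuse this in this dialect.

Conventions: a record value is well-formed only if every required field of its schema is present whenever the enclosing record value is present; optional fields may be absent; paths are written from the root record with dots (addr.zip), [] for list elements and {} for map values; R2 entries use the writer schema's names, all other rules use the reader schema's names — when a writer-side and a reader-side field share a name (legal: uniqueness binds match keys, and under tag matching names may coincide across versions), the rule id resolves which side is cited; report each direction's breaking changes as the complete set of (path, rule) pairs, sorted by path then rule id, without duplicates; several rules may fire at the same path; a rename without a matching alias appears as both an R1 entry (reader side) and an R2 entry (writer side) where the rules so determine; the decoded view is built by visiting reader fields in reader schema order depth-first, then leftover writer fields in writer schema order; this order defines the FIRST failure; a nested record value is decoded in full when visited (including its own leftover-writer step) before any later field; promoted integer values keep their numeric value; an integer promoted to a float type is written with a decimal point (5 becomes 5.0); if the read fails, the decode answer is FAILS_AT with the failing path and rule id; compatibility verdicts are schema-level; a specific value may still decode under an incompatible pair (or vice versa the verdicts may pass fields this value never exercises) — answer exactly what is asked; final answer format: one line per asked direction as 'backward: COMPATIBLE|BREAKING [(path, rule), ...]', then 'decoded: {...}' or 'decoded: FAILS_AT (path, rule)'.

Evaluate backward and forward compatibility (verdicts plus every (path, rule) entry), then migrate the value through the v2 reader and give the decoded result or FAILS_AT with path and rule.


backward: BREAKING [(enabled, R1), (signature, R2)]; forward: BREAKING [(checksum, R2)]; decoded: {"severity": "HELD", "tags": null, "latitude": 1.5, "checksum": null, "enabled": true, "score": null, "active": false}

the writer's type comes first in each Device pair
backward pass over Device, reader schema v2, writer schema v1:
  severity: paired with writer severity (State -> State; writer required)
  tags: paired with writer tags (map<string, float64> -> map<string, float64>; writer optional)
  latitude: paired with writer latitude (float32 -> float32; writer optional)
  checksum: no writer-side match
  enabled: paired with writer enabled (bool -> bool; writer optional)
  score: paired with writer score (float64 -> float64; writer optional)
  active: paired with writer active (bool -> bool; writer required)
  leftover writer field: signature
  rule R1 violated at enabled
  rule R2 violated at signature
  backward on Device therefore BREAKING (2)
forward pass over Device, reader schema v1, writer schema v2:
  severity: paired with writer severity (State -> State; writer required)
  tags: paired with writer tags (map<string, float64> -> map<string, float64>; writer optional)
  signature: no writer-side match
  latitude: paired with writer latitude (float32 -> float32; writer optional)
  enabled: paired with writer enabled (bool -> bool; writer required)
  score: paired with writer score (float64 -> float64; writer optional)
  active: paired with writer active (bool -> bool; writer required)
  leftover writer field: checksum
  rule R2 violated at checksum
  forward on Device therefore BREAKING (1)
decode walk for Device under reader schema v2:
  severity := "HELD"
  tags := null (not supplied -> null)
  latitude := 1.5
  checksum := null (not supplied -> null)
  enabled := true
  score := null (not supplied -> null)
  active := false
  => decoded: {"severity": "HELD", "tags": null, "latitude": 1.5, "checksum": null, "enabled": true, "score": null, "active": false}


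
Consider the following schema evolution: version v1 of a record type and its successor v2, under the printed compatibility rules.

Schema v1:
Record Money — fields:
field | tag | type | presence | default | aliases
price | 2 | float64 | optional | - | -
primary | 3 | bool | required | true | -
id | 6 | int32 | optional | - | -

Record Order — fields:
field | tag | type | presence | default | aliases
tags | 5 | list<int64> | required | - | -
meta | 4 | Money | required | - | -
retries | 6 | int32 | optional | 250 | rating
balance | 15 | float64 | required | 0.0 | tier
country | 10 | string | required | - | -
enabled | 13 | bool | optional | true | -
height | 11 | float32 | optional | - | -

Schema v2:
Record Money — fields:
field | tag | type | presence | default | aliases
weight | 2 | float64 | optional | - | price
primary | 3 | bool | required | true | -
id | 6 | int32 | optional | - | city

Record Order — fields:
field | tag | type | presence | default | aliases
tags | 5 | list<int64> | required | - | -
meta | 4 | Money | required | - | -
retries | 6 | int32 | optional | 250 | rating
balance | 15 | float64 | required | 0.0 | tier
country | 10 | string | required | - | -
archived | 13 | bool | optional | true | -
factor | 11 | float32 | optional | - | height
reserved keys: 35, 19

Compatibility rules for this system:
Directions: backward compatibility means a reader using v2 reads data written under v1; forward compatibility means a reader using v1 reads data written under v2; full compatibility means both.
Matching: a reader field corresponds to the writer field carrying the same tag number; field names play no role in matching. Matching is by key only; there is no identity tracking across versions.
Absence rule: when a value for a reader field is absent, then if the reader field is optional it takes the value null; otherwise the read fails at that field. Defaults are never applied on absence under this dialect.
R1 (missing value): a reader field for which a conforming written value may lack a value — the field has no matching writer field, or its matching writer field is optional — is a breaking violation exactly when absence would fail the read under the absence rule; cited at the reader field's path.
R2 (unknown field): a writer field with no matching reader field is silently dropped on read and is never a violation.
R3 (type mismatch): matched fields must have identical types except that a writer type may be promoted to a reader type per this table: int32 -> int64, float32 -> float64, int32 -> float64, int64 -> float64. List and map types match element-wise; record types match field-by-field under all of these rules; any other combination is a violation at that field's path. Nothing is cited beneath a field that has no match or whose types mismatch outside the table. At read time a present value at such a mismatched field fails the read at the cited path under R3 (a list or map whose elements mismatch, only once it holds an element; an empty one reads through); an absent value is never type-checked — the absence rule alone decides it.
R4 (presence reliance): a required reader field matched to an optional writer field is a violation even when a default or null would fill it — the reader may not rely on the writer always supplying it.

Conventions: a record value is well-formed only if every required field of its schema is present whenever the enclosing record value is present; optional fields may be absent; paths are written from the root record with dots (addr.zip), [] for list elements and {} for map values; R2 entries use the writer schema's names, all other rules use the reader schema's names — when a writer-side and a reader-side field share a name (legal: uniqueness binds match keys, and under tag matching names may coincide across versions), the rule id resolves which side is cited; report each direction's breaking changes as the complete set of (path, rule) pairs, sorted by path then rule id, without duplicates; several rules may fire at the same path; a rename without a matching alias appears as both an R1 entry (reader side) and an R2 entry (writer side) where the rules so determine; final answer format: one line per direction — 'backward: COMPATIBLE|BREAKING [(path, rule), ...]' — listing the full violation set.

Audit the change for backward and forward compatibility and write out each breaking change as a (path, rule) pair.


backward: COMPATIBLE []; forward: COMPATIBLE []

the writer's type comes first in each Order pair
backward on Order — v2 reading data written by v1:
  tags <- tags (list<int64> -> list<int64>, writer required)
  meta <- meta (Money -> Money, writer required)
  retries <- retries (int32 -> int32, writer optional)
  balance <- balance (float64 -> float64, writer required)
  country <- country (string -> string, writer required)
  archived <- enabled (bool -> bool, writer optional)
  factor <- height (float32 -> float32, writer optional)
  meta.weight <- meta.price (float64 -> float64, writer optional)
  meta.primary <- meta.primary (bool -> bool, writer required)
  meta.id <- meta.id (int32 -> int32, writer optional)
  => backward: COMPATIBLE
forward on Order — v1 reading data written by v2:
  tags <- tags (list<int64> -> list<int64>, writer required)
  meta <- meta (Money -> Money, writer required)
  retries <- retries (int32 -> int32, writer optional)
  balance <- balance (float64 -> float64, writer required)
  country <- country (string -> string, writer required)
  enabled <- archived (bool -> bool, writer optional)
  height <- factor (float32 -> float32, writer optional)
  meta.price <- meta.weight (float64 -> float64, writer optional)
  meta.primary <- meta.primary (bool -> bool, writer required)
  meta.id <- meta.id (int32 -> int32, writer optional)
  => forward: COMPATIBLE


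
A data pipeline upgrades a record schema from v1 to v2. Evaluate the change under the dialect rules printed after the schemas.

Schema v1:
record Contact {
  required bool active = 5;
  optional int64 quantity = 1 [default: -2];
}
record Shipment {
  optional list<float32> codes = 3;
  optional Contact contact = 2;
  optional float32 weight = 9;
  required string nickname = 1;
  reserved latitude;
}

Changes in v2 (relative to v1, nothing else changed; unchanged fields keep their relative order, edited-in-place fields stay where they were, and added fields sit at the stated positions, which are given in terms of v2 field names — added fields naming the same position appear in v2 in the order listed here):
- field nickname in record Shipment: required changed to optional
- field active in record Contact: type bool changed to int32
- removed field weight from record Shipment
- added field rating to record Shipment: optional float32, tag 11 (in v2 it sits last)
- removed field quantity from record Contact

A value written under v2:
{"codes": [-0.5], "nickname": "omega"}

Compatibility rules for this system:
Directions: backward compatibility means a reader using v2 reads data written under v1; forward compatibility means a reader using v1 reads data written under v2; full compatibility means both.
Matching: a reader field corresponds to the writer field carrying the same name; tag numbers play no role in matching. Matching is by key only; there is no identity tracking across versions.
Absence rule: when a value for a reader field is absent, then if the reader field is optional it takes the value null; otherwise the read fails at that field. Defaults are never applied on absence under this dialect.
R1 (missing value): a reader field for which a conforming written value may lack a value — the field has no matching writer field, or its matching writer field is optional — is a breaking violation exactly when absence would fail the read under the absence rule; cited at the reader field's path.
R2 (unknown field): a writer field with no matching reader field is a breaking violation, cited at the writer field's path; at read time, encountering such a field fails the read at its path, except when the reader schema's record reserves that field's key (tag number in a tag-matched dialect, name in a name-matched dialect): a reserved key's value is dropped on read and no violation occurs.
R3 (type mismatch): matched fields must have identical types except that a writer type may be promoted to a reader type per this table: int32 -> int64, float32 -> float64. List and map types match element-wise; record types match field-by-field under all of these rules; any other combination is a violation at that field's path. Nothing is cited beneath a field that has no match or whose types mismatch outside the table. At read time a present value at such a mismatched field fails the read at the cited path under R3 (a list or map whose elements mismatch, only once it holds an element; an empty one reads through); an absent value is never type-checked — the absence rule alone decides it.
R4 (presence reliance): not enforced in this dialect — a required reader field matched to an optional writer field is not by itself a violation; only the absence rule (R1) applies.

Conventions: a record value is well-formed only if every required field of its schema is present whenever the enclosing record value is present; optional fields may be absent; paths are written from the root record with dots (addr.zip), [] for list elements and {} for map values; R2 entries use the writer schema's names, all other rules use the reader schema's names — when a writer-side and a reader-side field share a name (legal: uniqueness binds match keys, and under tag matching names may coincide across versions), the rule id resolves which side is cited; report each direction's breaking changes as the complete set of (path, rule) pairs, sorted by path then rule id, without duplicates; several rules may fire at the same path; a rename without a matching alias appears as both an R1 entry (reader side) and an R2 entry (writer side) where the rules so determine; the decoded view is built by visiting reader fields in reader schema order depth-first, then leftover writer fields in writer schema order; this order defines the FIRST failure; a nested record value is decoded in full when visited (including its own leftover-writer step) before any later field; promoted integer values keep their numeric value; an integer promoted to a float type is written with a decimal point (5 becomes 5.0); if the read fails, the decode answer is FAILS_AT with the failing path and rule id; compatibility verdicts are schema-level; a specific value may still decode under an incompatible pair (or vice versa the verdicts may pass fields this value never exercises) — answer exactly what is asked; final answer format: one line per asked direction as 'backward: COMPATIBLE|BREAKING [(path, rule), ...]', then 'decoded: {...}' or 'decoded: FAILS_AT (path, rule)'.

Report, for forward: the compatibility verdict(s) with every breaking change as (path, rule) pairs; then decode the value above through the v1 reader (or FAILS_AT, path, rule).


arrows below run writer -> reader for Shipment
forward pass over Shipment, reader schema v1, writer schema v2:
  writer optional, list<float32> -> list<float32>: reader codes maps from writer codes
  writer optional, Contact -> Contact: reader contact maps from writer contact
  weight: no writer match
  writer optional, string -> string: reader nickname maps from writer nickname
  writer field rating has no reader counterpart
  writer required, int32 -> bool: reader contact.active maps from writer contact.active
  contact.quantity: no writer match
  breaking: (contact.active, R3)
  breaking: (nickname, R1)
  breaking: (rating, R2)
  => 3 violation(s): forward is BREAKING for Shipment
decode (reader v1):
  codes := [-0.5]
  contact := null (not supplied -> null)
  weight := null (not supplied -> null)
  nickname := "omega"
  => decoded: {"codes": [-0.5], "contact": null, "weight": null, "nickname": "omega"}
diffs on Shipment not affecting the asked answer:
  removed field weight from record Shipment -> matters only for Shipment's backward compatibility — outside the asked direction
  removed field quantity from record Contact -> matters only for Shipment's backward compatibility — outside the asked direction

forward: BREAKING [(contact.active, R3), (nickname, R1), (rating, R2)]; decoded: {"codes": [-0.5], "contact": null, "weight": null, "nickname": "omega"}


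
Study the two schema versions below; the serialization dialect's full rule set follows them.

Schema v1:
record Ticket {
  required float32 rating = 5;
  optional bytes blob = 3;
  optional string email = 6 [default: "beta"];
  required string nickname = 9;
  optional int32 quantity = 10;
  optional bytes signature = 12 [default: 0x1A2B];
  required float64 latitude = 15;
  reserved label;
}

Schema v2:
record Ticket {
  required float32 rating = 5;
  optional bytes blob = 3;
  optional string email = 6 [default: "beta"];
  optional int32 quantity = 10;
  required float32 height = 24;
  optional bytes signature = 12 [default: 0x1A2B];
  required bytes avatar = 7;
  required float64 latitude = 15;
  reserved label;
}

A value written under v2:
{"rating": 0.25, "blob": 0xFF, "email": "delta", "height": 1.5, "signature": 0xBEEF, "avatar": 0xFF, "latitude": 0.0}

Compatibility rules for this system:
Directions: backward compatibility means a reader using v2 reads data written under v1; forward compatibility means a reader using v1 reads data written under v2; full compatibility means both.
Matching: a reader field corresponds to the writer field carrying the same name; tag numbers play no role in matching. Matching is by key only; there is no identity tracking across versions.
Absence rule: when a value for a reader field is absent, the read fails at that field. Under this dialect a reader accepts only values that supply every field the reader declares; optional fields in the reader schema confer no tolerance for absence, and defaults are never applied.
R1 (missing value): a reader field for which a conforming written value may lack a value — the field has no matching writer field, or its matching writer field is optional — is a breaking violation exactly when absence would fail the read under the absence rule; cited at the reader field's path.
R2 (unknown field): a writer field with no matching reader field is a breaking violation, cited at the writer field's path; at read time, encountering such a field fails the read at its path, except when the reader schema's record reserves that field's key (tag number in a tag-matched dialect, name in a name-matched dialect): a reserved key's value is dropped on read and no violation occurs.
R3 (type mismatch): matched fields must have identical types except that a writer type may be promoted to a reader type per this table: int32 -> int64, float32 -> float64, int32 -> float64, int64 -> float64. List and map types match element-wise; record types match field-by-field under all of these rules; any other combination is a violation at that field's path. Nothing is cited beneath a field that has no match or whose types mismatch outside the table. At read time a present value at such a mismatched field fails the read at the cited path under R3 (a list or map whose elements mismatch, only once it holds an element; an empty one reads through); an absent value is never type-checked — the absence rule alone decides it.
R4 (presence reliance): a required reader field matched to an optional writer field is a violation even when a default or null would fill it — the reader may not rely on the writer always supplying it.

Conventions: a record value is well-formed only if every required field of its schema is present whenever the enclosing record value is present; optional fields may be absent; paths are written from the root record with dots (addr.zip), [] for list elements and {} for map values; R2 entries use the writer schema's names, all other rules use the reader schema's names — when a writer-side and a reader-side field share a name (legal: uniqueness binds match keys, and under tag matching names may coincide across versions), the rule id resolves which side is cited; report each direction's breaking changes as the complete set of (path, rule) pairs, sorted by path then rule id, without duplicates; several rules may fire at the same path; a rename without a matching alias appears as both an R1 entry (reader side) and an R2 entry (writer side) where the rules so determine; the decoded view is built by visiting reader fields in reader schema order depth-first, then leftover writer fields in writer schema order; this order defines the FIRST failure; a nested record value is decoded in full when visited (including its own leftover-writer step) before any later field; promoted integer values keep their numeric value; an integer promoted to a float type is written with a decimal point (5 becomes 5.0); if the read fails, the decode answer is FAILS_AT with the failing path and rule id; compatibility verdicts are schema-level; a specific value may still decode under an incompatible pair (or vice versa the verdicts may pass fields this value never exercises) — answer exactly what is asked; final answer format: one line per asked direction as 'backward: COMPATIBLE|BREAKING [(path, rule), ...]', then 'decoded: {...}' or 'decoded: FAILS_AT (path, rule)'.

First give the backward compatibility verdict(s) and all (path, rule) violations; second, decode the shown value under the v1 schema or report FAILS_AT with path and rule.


in Ticket below, arrows point writer -> reader
backward on Ticket — v2 reading data written by v1:
  rating: float32 -> float32, writer required; from rating
  blob: bytes -> bytes, writer optional; from blob
  email: string -> string, writer optional; from email
  quantity: int32 -> int32, writer optional; from quantity
  height: no writer-side match
  signature: bytes -> bytes, writer optional; from signature
  avatar: no writer-side match
  latitude: float64 -> float64, writer required; from latitude
  writer field nickname has no reader counterpart
  R1 fires at avatar
  R1 fires at blob
  R1 fires at email
  R1 fires at height
  R2 fires at nickname
  R1 fires at quantity
  R1 fires at signature
  => backward verdict for Ticket: BREAKING, 7 violation(s)
decode (reader v1):
  rating := 0.25
  blob := 0xFF
  email := "delta"
  read fails at nickname under R1 (no fill)
  => FAILS_AT (nickname, R1)

backward: BREAKING [(avatar, R1), (blob, R1), (email, R1), (height, R1), (nickname, R2), (quantity, R1), (signature, R1)]; decoded: FAILS_AT (nickname, R1)


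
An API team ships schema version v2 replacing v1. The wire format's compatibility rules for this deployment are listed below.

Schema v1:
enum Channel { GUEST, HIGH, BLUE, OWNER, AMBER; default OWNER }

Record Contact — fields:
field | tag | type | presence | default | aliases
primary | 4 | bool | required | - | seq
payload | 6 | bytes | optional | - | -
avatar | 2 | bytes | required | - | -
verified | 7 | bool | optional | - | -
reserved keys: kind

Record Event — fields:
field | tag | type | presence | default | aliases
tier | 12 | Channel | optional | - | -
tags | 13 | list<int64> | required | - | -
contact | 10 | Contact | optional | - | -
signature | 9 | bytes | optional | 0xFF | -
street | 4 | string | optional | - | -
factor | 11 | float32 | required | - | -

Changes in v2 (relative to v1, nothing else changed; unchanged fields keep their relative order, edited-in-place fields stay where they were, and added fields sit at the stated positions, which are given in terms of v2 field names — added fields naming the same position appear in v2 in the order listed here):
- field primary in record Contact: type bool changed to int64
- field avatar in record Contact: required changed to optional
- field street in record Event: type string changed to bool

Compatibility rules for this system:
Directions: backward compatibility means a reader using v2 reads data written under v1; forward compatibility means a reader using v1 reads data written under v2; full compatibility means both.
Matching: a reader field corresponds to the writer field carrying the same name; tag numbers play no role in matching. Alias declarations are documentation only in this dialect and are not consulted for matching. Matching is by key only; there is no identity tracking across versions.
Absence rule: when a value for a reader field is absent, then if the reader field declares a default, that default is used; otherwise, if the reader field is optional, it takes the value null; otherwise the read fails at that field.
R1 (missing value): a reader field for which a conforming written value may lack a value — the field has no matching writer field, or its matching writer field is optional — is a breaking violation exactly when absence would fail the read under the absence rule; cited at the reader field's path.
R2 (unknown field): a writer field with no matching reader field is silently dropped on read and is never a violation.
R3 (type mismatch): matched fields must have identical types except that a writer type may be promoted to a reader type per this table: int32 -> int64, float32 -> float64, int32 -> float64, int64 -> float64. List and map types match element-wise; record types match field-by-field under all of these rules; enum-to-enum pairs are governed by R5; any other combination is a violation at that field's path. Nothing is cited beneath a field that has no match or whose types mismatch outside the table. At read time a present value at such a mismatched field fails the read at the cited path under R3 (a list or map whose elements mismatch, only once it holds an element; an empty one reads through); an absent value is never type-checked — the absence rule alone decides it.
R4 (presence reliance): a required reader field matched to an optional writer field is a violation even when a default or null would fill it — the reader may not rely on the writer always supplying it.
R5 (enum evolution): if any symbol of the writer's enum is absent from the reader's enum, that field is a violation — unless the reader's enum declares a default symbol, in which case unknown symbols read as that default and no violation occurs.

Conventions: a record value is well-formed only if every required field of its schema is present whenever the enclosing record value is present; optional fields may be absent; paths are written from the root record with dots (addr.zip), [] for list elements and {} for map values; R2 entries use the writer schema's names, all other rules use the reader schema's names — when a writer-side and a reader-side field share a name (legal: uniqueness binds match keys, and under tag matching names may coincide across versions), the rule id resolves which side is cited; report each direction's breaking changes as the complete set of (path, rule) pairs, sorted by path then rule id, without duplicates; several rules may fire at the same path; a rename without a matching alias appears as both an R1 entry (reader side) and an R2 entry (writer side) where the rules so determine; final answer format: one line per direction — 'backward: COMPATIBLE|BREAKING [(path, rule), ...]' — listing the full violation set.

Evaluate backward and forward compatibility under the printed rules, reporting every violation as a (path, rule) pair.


the writer's type comes first in each Event pair
checking backward for Event: reader v2 against writer v1:
  tier: paired with writer tier (Channel -> Channel; writer optional)
  tags: paired with writer tags (list<int64> -> list<int64>; writer required)
  contact: paired with writer contact (Contact -> Contact; writer optional)
  signature: paired with writer signature (bytes -> bytes; writer optional)
  street: paired with writer street (string -> bool; writer optional)
  factor: paired with writer factor (float32 -> float32; writer required)
  contact.primary: paired with writer contact.primary (bool -> int64; writer required)
  contact.payload: paired with writer contact.payload (bytes -> bytes; writer optional)
  contact.avatar: paired with writer contact.avatar (bytes -> bytes; writer required)
  contact.verified: paired with writer contact.verified (bool -> bool; writer optional)
  breaking: (contact.primary, R3)
  breaking: (street, R3)
  => backward verdict for Event: BREAKING, 2 violation(s)
checking forward for Event: reader v1 against writer v2:
  tier: paired with writer tier (Channel -> Channel; writer optional)
  tags: paired with writer tags (list<int64> -> list<int64>; writer required)
  contact: paired with writer contact (Contact -> Contact; writer optional)
  signature: paired with writer signature (bytes -> bytes; writer optional)
  street: paired with writer street (bool -> string; writer optional)
  factor: paired with writer factor (float32 -> float32; writer required)
  contact.primary: paired with writer contact.primary (int64 -> bool; writer required)
  contact.payload: paired with writer contact.payload (bytes -> bytes; writer optional)
  contact.avatar: paired with writer contact.avatar (bytes -> bytes; writer optional)
  contact.verified: paired with writer contact.verified (bool -> bool; writer optional)
  breaking: (contact.avatar, R1)
  breaking: (contact.avatar, R4)
  breaking: (contact.primary, R3)
  breaking: (street, R3)
  => forward verdict for Event: BREAKING, 4 violation(s)

backward: BREAKING [(contact.primary, R3), (street, R3)]; forward: BREAKING [(contact.avatar, R1), (contact.avatar, R4), (contact.primary, R3), (street, R3)]
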